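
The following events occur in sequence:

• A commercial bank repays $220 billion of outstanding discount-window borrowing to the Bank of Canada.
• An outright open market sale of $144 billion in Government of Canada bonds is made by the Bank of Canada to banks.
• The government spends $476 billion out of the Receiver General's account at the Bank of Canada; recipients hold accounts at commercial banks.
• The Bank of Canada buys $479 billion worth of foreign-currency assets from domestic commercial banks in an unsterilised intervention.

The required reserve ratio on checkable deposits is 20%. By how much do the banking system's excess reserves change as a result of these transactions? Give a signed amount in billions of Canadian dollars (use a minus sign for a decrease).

+$495.8 billion

Discount-window repayment $220 billion: reserves −$220B, deposits 0.
OMO sale (to banks) $144 billion: reserves −$144B, deposits 0.
Government spending $476 billion: reserves +$476B, deposits +$476B.
FX purchase $479 billion: reserves +$479B, deposits 0.
Totals: Δreserves = +$591B, Δdeposits = +$476B.
Δrequired reserves = 20% × +$476B = +$95.2B.
Δexcess reserves = Δreserves − Δrequired = +$591B − (+$95.2B) = +$495.8 billion.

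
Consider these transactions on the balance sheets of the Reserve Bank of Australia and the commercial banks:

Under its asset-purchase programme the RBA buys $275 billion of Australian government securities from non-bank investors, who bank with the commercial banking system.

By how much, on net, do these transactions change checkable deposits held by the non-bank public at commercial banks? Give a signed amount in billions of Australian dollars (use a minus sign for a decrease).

Asset purchase (from non-banks) $275 billion: non-bank counterparties' bank balances rise → +$275B.

+$275 billion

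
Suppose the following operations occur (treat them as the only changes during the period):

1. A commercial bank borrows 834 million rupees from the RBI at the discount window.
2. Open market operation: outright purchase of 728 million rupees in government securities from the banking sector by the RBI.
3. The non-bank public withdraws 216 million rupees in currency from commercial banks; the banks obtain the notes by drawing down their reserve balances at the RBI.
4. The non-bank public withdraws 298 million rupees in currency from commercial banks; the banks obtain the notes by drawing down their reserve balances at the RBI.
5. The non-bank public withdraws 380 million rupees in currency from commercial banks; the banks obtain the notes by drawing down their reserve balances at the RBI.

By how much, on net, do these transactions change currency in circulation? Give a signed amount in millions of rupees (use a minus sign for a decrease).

+894 million

Discount-window loan 834 million rupees: no currency enters or leaves circulation → 0.
OMO purchase (from banks) 728 million rupees: no currency enters or leaves circulation → 0.
Currency withdrawal 216 million rupees: notes leave the central bank → +216M.
Currency withdrawal 298 million rupees: notes leave the central bank → +298M.
Currency withdrawal 380 million rupees: notes leave the central bank → +380M.
Net: 0 + 0 + 216 + 298 + 380 = +894 million.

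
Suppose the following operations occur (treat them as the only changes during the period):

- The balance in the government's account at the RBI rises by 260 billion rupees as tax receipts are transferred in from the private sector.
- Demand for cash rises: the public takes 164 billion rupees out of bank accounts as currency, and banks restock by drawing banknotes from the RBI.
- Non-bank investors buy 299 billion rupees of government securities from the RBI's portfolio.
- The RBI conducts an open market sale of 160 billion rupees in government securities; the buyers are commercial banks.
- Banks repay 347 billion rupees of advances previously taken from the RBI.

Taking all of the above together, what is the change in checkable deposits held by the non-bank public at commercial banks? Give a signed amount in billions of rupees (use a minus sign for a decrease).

RBI balance sheet:
  Assets:      Securities −459B, Loans to banks −347B
  Liabilities: Bank reserves −1230B, Currency in circulation +164B, Government deposits +260B
Commercial banking system:
  Assets:      Reserves at CB −1230B, Securities +160B
  Liabilities: Checkable deposits −723B, Borrowings from CB −347B
So the change in checkable deposits held by the non-bank public at commercial banks is -723 billion.

-723 billion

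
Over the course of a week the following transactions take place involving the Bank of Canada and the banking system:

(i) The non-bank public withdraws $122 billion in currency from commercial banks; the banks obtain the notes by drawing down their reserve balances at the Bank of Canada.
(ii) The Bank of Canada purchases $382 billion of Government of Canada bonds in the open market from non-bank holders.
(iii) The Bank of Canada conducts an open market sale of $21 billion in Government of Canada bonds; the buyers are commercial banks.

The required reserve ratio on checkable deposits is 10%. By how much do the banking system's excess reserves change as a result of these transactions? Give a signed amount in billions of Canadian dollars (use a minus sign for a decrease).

Currency withdrawal $122 billion: reserves −$122B, deposits −$122B.
Asset purchase (from non-banks) $382 billion: reserves +$382B, deposits +$382B.
OMO sale (to banks) $21 billion: reserves −$21B, deposits 0.
Totals: Δreserves = +$239B, Δdeposits = +$260B.
Δrequired reserves = 10% × +$260B = +$26B.
Δexcess reserves = Δreserves − Δrequired = +$239B − (+$26B) = +$213 billion.

+$213 billion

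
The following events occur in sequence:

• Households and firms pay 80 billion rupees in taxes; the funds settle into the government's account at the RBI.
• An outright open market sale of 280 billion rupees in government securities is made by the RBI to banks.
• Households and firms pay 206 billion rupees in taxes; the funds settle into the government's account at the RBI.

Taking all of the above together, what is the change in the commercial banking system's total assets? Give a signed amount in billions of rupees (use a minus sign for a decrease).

RBI balance sheet:
  Assets:      Securities −280B
  Liabilities: Bank reserves −566B, Government deposits +286B
Commercial banking system:
  Assets:      Reserves at CB −566B, Securities +280B
  Liabilities: Checkable deposits −286B
Change in total bank assets = -286 billion.

-286 billion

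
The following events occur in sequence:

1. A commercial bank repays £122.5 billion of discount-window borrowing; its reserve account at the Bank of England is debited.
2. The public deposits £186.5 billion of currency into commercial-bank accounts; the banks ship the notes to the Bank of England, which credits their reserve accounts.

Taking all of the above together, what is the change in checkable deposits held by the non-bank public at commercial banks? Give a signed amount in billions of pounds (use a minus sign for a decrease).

Discount-window repayment £122.5 billion: the counterparty is a bank, so public deposits are unchanged → 0.
Currency deposit £186.5 billion: non-bank counterparties' bank balances rise → +£186.5B.
Net: 0 + 186.5 = +£186.5 billion.

+£186.5 billion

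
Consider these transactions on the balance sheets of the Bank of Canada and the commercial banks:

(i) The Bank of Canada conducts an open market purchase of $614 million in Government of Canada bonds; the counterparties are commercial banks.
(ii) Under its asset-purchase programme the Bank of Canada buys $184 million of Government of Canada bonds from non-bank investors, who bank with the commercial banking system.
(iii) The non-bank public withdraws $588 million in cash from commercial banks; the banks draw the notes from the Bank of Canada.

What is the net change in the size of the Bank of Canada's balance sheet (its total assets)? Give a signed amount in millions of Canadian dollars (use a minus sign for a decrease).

OMO purchase (from banks) $614 million: a Bank of Canada asset is acquired → +$614M.
Asset purchase (from non-banks) $184 million: a Bank of Canada asset is acquired → +$184M.
Currency withdrawal $588 million: only the composition of liabilities changes → 0.
Net: 614 + 184 + 0 = +$798 million.

+$798 million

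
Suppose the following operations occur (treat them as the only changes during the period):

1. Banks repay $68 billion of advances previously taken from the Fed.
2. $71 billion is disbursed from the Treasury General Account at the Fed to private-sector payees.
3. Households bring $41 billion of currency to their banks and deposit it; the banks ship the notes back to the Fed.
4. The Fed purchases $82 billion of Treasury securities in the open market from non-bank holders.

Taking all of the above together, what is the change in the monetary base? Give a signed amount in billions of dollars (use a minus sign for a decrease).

Discount-window repayment $68 billion: Fed balance sheet contracts → −$68B.
Government spending $71 billion: a non-base liability converts back to reserves → +$71B.
Currency deposit $41 billion: just a shift between currency and reserves — both are base money → 0.
Asset purchase (from non-banks) $82 billion: Fed balance sheet expands → +$82B.
Net: −68 + 71 + 0 + 82 = +$85 billion.

+$85 billion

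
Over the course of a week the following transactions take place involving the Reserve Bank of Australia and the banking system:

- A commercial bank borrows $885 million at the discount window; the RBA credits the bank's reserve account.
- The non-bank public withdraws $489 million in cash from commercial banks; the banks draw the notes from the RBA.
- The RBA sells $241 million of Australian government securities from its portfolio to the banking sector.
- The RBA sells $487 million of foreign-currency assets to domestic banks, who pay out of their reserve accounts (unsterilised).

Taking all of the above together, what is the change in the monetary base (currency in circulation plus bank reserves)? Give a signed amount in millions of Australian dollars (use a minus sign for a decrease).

Discount-window loan $885 million: RBA balance sheet expands → +$885M.
Currency withdrawal $489 million: just a shift between currency and reserves — both are base money → 0.
OMO sale (to banks) $241 million: RBA balance sheet contracts → −$241M.
FX sale $487 million: RBA balance sheet contracts → −$487M.
Net: 885 + 0 − 241 − 487 = +$157 million.

+$157 million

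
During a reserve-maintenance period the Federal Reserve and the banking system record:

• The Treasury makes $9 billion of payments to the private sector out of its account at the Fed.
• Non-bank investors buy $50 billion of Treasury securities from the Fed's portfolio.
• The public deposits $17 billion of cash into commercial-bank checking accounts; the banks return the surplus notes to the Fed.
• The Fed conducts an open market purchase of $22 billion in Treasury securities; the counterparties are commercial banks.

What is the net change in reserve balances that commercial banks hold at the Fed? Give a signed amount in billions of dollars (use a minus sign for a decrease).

Fed balance sheet:
  Assets:      Securities −$28B
  Liabilities: Bank reserves −$2B, Currency in circulation −$17B, Government deposits −$9B
Commercial banking system:
  Assets:      Reserves at CB −$2B, Securities −$22B
  Liabilities: Checkable deposits −$24B
So the change in reserve balances that commercial banks hold at the Fed is -$2 billion.

-$2 billion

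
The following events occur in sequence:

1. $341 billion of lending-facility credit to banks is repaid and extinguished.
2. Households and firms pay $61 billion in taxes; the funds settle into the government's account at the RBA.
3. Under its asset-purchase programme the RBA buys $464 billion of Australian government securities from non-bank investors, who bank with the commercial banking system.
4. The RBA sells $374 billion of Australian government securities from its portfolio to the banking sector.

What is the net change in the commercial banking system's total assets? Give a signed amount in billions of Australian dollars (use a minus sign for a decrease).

RBA balance sheet:
  Assets:      Securities +$90B, Loans to banks −$341B
  Liabilities: Bank reserves −$312B, Government deposits +$61B
Commercial banking system:
  Assets:      Reserves at CB −$312B, Securities +$374B
  Liabilities: Checkable deposits +$403B, Borrowings from CB −$341B
Change in total bank assets = +$62 billion.

+$62 billion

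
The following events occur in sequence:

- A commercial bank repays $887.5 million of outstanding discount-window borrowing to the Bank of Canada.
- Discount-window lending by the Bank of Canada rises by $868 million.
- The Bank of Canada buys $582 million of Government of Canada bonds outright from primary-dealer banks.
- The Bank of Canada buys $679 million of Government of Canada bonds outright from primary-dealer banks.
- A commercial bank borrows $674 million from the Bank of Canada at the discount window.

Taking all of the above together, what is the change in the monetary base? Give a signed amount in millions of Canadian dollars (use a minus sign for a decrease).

+$1915.5 million

Discount-window repayment $887.5 million: Bank of Canada balance sheet contracts → −$887.5M.
Discount-window loan $868 million: Bank of Canada balance sheet expands → +$868M.
OMO purchase (from banks) $582 million: Bank of Canada balance sheet expands → +$582M.
OMO purchase (from banks) $679 million: Bank of Canada balance sheet expands → +$679M.
Discount-window loan $674 million: Bank of Canada balance sheet expands → +$674M.
Net: −887.5 + 868 + 582 + 679 + 674 = +$1915.5 million.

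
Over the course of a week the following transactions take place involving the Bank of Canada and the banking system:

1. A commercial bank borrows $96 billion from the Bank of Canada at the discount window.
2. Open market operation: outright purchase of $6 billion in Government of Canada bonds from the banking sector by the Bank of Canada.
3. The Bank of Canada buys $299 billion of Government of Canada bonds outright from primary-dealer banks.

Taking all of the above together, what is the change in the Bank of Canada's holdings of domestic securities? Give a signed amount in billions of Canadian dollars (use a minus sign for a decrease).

+$305 billion

Discount-window loan $96 billion: the Bank of Canada's securities portfolio is untouched → 0.
OMO purchase (from banks) $6 billion: securities added to the Bank of Canada's portfolio → +$6B.
OMO purchase (from banks) $299 billion: securities added to the Bank of Canada's portfolio → +$299B.
Net: 0 + 6 + 299 = +$305 billion.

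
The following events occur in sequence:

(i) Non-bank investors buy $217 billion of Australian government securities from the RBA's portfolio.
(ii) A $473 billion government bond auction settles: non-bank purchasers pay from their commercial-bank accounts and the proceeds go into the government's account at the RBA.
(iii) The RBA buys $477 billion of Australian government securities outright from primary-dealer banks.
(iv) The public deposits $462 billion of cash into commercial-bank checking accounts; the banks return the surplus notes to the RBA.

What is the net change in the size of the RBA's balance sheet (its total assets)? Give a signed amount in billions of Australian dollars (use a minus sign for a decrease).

Asset sale (to non-banks) $217 billion: an RBA asset is shed → −$217B.
Government account inflow $473 billion: only the composition of liabilities changes → 0.
OMO purchase (from banks) $477 billion: an RBA asset is acquired → +$477B.
Currency deposit $462 billion: only the composition of liabilities changes → 0.
Net: −217 + 0 + 477 + 0 = +$260 billion.

+$260 billion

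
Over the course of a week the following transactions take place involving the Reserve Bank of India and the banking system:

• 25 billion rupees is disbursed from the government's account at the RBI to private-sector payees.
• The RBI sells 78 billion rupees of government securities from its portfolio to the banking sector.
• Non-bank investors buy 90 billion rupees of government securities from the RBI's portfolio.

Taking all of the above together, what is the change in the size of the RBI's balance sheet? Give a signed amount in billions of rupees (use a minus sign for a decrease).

RBI balance sheet:
  Assets:      Securities −168B
  Liabilities: Bank reserves −143B, Government deposits −25B
Change in total RBI assets = -168 billion.

-168 billion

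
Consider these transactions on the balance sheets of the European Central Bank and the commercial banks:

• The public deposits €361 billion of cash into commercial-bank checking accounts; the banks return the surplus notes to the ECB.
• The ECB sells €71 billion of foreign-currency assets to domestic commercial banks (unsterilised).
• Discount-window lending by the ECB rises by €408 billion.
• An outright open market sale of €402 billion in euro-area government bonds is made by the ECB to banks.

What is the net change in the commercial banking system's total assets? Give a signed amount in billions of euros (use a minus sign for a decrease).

+€769 billion

ECB balance sheet:
  Assets:      Securities −€402B, Loans to banks +€408B, Foreign assets −€71B
  Liabilities: Bank reserves +€296B, Currency in circulation −€361B
Commercial banking system:
  Assets:      Reserves at CB +€296B, Securities +€402B, Foreign assets +€71B
  Liabilities: Checkable deposits +€361B, Borrowings from CB +€408B
Change in total bank assets = +€769 billion.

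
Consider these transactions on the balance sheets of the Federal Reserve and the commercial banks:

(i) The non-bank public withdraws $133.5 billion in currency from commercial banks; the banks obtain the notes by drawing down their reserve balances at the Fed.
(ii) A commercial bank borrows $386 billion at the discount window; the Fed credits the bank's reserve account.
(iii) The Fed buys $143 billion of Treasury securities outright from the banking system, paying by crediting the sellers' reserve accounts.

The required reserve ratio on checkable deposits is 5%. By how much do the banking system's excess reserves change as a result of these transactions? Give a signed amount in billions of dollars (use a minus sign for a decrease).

Currency withdrawal $133.5 billion: reserves −$133.5B, deposits −$133.5B.
Discount-window loan $386 billion: reserves +$386B, deposits 0.
OMO purchase (from banks) $143 billion: reserves +$143B, deposits 0.
Totals: Δreserves = +$395.5B, Δdeposits = −$133.5B.
Δrequired reserves = 5% × −$133.5B = −$6.675B.
Δexcess reserves = Δreserves − Δrequired = +$395.5B − (−$6.675B) = +$402.175 billion.

+$402.175 billion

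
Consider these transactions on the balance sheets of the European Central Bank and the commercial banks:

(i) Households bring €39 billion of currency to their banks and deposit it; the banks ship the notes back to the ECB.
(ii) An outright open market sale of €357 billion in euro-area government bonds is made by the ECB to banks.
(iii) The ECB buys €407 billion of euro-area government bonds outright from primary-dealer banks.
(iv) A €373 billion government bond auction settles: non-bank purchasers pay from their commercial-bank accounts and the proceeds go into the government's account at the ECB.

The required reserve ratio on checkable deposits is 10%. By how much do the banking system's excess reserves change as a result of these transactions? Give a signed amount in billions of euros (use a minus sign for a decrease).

-€250.6 billion

Currency deposit €39 billion: reserves +€39B, deposits +€39B.
OMO sale (to banks) €357 billion: reserves −€357B, deposits 0.
OMO purchase (from banks) €407 billion: reserves +€407B, deposits 0.
Government account inflow €373 billion: reserves −€373B, deposits −€373B.
Totals: Δreserves = −€284B, Δdeposits = −€334B.
Δrequired reserves = 10% × −€334B = −€33.4B.
Δexcess reserves = Δreserves − Δrequired = −€284B − (−€33.4B) = -€250.6 billion.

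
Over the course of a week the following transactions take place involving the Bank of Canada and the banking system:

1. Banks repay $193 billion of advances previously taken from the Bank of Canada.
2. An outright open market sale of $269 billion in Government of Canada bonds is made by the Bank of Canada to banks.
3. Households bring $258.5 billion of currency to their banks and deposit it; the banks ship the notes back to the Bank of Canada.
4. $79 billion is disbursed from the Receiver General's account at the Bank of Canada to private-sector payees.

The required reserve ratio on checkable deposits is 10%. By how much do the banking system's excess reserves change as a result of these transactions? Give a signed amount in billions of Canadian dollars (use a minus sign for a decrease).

Discount-window repayment $193 billion: reserves −$193B, deposits 0.
OMO sale (to banks) $269 billion: reserves −$269B, deposits 0.
Currency deposit $258.5 billion: reserves +$258.5B, deposits +$258.5B.
Government spending $79 billion: reserves +$79B, deposits +$79B.
Totals: Δreserves = −$124.5B, Δdeposits = +$337.5B.
Δrequired reserves = 10% × +$337.5B = +$33.75B.
Δexcess reserves = Δreserves − Δrequired = −$124.5B − (+$33.75B) = -$158.25 billion.

-$158.25 billion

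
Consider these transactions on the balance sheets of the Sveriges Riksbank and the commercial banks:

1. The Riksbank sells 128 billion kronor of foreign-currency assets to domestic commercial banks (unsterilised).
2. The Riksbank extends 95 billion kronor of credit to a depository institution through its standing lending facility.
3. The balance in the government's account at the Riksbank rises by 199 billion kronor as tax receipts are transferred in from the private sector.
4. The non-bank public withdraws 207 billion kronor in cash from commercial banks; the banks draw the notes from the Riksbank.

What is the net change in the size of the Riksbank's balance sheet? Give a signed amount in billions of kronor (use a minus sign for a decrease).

-33 billion

FX sale 128 billion kronor: a Riksbank asset is shed → −128B.
Discount-window loan 95 billion kronor: a Riksbank asset is acquired → +95B.
Government account inflow 199 billion kronor: only the composition of liabilities changes → 0.
Currency withdrawal 207 billion kronor: only the composition of liabilities changes → 0.
Net: −128 + 95 + 0 + 0 = -33 billion.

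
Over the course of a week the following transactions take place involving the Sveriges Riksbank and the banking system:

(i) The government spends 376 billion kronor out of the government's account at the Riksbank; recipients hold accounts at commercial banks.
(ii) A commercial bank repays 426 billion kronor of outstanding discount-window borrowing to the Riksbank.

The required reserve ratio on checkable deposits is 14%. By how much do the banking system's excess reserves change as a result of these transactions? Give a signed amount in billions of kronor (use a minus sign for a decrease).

-102.64 billion

Government spending 376 billion kronor: reserves +376B, deposits +376B.
Discount-window repayment 426 billion kronor: reserves −426B, deposits 0.
Totals: Δreserves = −50B, Δdeposits = +376B.
Δrequired reserves = 14% × +376B = +52.64B.
Δexcess reserves = Δreserves − Δrequired = −50B − (+52.64B) = -102.64 billion.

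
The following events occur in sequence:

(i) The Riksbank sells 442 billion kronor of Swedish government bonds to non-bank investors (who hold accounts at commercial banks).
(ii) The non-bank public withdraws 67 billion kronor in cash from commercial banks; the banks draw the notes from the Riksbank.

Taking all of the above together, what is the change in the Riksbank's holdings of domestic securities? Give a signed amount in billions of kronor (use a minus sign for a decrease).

-442 billion

Asset sale (to non-banks) 442 billion kronor: securities removed from the Riksbank's portfolio → −442B.
Currency withdrawal 67 billion kronor: the Riksbank's securities portfolio is untouched → 0.
Net: −442 + 0 = -442 billion.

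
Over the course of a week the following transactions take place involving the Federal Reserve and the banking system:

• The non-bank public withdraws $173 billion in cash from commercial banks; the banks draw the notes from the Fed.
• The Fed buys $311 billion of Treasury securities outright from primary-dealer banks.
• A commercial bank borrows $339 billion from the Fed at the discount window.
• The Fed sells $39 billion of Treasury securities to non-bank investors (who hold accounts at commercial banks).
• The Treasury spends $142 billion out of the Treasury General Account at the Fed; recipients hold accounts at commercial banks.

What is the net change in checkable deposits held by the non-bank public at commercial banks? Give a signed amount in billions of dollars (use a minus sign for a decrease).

Fed balance sheet:
  Assets:      Securities +$272B, Loans to banks +$339B
  Liabilities: Bank reserves +$580B, Currency in circulation +$173B, Government deposits −$142B
Commercial banking system:
  Assets:      Reserves at CB +$580B, Securities −$311B
  Liabilities: Checkable deposits −$70B, Borrowings from CB +$339B
So the change in checkable deposits held by the non-bank public at commercial banks is -$70 billion.

-$70 billion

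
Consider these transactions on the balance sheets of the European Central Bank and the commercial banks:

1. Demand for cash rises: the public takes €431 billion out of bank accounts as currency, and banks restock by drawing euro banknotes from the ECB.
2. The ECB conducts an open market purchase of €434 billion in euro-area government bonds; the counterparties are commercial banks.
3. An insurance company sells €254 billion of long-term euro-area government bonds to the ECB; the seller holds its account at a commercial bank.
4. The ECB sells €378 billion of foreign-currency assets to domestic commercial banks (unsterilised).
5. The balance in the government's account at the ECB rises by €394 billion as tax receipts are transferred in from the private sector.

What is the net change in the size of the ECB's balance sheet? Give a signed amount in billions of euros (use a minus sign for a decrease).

Currency withdrawal €431 billion: only the composition of liabilities changes → 0.
OMO purchase (from banks) €434 billion: an ECB asset is acquired → +€434B.
Asset purchase (from non-banks) €254 billion: an ECB asset is acquired → +€254B.
FX sale €378 billion: an ECB asset is shed → −€378B.
Government account inflow €394 billion: only the composition of liabilities changes → 0.
Net: 0 + 434 + 254 − 378 + 0 = +€310 billion.

+€310 billion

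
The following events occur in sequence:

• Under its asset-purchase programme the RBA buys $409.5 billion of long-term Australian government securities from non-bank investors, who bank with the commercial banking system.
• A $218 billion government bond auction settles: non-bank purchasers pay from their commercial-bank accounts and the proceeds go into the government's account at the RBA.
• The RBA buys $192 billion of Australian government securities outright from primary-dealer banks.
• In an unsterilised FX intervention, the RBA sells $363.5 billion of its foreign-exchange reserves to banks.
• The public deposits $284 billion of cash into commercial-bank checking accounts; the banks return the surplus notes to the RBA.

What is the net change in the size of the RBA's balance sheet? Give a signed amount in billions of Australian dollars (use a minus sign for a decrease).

+$238 billion

RBA balance sheet:
  Assets:      Securities +$601.5B, Foreign assets −$363.5B
  Liabilities: Bank reserves +$304B, Currency in circulation −$284B, Government deposits +$218B
Commercial banking system:
  Assets:      Reserves at CB +$304B, Securities −$192B, Foreign assets +$363.5B
  Liabilities: Checkable deposits +$475.5B
Change in total RBA assets = +$238 billion.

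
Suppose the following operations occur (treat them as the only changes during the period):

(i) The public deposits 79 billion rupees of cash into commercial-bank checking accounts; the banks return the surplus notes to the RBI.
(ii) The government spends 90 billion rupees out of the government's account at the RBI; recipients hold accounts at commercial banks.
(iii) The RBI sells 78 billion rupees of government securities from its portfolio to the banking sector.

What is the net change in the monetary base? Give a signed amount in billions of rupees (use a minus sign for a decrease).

RBI balance sheet:
  Assets:      Securities −78B
  Liabilities: Bank reserves +91B, Currency in circulation −79B, Government deposits −90B
Commercial banking system:
  Assets:      Reserves at CB +91B, Securities +78B
  Liabilities: Checkable deposits +169B
Monetary base = currency + reserves: −79B + (+91B) = +12 billion.

+12 billion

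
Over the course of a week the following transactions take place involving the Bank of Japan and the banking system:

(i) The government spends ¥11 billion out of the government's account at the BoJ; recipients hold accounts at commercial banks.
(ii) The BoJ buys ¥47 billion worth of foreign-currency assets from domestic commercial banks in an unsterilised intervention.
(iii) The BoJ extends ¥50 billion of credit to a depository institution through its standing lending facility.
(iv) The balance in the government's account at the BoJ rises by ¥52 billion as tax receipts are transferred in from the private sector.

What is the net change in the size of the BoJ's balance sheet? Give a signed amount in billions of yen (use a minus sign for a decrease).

+¥97 billion

Government spending ¥11 billion: only the composition of liabilities changes → 0.
FX purchase ¥47 billion: a BoJ asset is acquired → +¥47B.
Discount-window loan ¥50 billion: a BoJ asset is acquired → +¥50B.
Government account inflow ¥52 billion: only the composition of liabilities changes → 0.
Net: 0 + 47 + 50 + 0 = +¥97 billion.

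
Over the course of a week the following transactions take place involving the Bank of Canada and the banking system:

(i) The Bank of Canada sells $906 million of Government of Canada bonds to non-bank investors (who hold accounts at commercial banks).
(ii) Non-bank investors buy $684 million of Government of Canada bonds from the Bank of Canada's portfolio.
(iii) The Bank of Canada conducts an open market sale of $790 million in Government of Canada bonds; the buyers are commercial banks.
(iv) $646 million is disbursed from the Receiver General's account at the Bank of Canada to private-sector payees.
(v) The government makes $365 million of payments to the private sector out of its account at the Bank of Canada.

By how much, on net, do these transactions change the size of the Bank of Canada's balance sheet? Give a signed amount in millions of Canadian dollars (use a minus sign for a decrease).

-$2380 million

Bank of Canada balance sheet:
  Assets:      Securities −$2380M
  Liabilities: Bank reserves −$1369M, Government deposits −$1011M
Change in total Bank of Canada assets = -$2380 million.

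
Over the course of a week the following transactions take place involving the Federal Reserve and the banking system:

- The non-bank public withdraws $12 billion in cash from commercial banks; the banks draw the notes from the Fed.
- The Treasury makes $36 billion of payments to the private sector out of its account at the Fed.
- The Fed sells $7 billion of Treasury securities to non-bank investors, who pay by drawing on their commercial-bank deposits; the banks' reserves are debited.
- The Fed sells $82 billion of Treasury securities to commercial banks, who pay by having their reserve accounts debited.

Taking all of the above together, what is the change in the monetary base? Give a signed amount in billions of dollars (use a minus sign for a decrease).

-$53 billion

Fed balance sheet:
  Assets:      Securities −$89B
  Liabilities: Bank reserves −$65B, Currency in circulation +$12B, Government deposits −$36B
Commercial banking system:
  Assets:      Reserves at CB −$65B, Securities +$82B
  Liabilities: Checkable deposits +$17B
Monetary base = currency + reserves: +$12B + (−$65B) = -$53 billion.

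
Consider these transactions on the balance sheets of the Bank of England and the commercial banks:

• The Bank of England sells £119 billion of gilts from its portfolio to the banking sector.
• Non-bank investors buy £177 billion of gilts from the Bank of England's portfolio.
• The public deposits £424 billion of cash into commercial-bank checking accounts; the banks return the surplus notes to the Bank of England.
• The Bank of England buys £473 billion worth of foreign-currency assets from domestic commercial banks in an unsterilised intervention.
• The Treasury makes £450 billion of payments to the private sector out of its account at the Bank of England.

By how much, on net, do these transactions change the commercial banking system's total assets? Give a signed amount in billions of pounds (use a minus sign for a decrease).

Bank of England balance sheet:
  Assets:      Securities −£296B, Foreign assets +£473B
  Liabilities: Bank reserves +£1051B, Currency in circulation −£424B, Government deposits −£450B
Commercial banking system:
  Assets:      Reserves at CB +£1051B, Securities +£119B, Foreign assets −£473B
  Liabilities: Checkable deposits +£697B
Change in total bank assets = +£697 billion.

+£697 billion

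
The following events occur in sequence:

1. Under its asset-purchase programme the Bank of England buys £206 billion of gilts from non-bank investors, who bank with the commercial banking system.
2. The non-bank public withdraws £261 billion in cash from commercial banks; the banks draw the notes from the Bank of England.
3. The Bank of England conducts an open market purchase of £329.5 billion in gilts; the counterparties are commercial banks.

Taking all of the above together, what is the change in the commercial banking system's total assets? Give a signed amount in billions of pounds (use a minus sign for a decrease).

-£55 billion

Asset purchase (from non-banks) £206 billion: bank balance sheets expand → +£206B.
Currency withdrawal £261 billion: bank balance sheets shrink → −£261B.
OMO purchase (from banks) £329.5 billion: just an asset swap on bank balance sheets → 0.
Net: 206 − 261 + 0 = -£55 billion.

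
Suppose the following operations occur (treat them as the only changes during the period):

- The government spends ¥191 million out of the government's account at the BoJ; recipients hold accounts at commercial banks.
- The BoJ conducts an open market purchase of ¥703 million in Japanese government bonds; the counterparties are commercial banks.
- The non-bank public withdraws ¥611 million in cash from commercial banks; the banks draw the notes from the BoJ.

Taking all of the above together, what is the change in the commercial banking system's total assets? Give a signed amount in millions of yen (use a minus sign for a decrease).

BoJ balance sheet:
  Assets:      Securities +¥703M
  Liabilities: Bank reserves +¥283M, Currency in circulation +¥611M, Government deposits −¥191M
Commercial banking system:
  Assets:      Reserves at CB +¥283M, Securities −¥703M
  Liabilities: Checkable deposits −¥420M
Change in total bank assets = -¥420 million.

-¥420 million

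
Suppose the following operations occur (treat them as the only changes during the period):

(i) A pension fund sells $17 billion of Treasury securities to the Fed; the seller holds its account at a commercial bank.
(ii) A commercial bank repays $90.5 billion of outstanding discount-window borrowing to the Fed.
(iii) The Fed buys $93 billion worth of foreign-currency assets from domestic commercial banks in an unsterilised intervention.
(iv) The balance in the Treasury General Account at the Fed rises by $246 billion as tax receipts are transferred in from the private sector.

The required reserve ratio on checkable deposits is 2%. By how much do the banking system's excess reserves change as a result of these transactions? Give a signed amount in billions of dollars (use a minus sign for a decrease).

Asset purchase (from non-banks) $17 billion: reserves +$17B, deposits +$17B.
Discount-window repayment $90.5 billion: reserves −$90.5B, deposits 0.
FX purchase $93 billion: reserves +$93B, deposits 0.
Government account inflow $246 billion: reserves −$246B, deposits −$246B.
Totals: Δreserves = −$226.5B, Δdeposits = −$229B.
Δrequired reserves = 2% × −$229B = −$4.58B.
Δexcess reserves = Δreserves − Δrequired = −$226.5B − (−$4.58B) = -$221.92 billion.

-$221.92 billion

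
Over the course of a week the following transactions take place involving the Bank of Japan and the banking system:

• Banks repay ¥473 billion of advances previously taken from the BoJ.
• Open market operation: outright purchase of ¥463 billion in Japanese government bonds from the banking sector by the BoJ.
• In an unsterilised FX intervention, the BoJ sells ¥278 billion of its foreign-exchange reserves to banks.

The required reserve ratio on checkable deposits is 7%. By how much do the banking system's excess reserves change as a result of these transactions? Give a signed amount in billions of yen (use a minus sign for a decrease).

-¥288 billion

Discount-window repayment ¥473 billion: reserves −¥473B, deposits 0.
OMO purchase (from banks) ¥463 billion: reserves +¥463B, deposits 0.
FX sale ¥278 billion: reserves −¥278B, deposits 0.
Totals: Δreserves = −¥288B, Δdeposits = 0.
Δrequired reserves = 7% × 0 = 0.
Δexcess reserves = Δreserves − Δrequired = −¥288B − (0) = -¥288 billion.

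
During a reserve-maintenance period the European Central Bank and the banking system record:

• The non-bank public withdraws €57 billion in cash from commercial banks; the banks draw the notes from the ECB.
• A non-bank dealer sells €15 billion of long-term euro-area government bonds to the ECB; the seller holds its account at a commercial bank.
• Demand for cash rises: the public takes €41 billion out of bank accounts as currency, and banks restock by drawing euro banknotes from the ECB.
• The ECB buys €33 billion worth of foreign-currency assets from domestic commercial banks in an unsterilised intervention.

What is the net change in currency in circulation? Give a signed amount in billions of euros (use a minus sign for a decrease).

+€98 billion

ECB balance sheet:
  Assets:      Securities +€15B, Foreign assets +€33B
  Liabilities: Bank reserves −€50B, Currency in circulation +€98B
So the change in currency in circulation is +€98 billion.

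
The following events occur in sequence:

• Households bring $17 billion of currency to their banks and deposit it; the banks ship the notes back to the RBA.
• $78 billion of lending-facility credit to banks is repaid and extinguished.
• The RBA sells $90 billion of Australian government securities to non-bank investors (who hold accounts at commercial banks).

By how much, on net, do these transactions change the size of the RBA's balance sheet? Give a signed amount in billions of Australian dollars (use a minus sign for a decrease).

-$168 billion

Currency deposit $17 billion: only the composition of liabilities changes → 0.
Discount-window repayment $78 billion: an RBA asset is shed → −$78B.
Asset sale (to non-banks) $90 billion: an RBA asset is shed → −$90B.
Net: 0 − 78 − 90 = -$168 billion.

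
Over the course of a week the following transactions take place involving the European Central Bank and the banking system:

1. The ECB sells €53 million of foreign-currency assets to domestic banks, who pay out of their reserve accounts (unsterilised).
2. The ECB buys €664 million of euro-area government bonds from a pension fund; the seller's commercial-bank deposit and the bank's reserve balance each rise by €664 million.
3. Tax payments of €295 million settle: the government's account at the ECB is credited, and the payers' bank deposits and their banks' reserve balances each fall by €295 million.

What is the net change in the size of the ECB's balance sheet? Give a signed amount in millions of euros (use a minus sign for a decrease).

+€611 million

ECB balance sheet:
  Assets:      Securities +€664M, Foreign assets −€53M
  Liabilities: Bank reserves +€316M, Government deposits +€295M
Change in total ECB assets = +€611 million.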